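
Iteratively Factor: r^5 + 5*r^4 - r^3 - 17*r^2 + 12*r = (r - 1)*(r^4 + 6*r^3 + 5*r^2 - 12*r) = (r - 1)*(r + 3)*(r^3 + 3*r^2 - 4*r) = r*(r - 1)*(r + 3)*(r^2 + 3*r - 4) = r*(r - 1)^2*(r + 3)*(r + 4)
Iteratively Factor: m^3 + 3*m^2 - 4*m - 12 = (m - 2)*(m^2 + 5*m + 6) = (m - 2)*(m + 3)*(m + 2)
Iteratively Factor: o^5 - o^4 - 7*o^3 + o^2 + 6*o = (o)*(o^4 - o^3 - 7*o^2 + o + 6) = o*(o - 3)*(o^3 + 2*o^2 - o - 2) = o*(o - 3)*(o + 2)*(o^2 - 1) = o*(o - 3)*(o + 1)*(o + 2)*(o - 1)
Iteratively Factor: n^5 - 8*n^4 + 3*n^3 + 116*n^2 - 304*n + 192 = (n - 4)*(n^4 - 4*n^3 - 13*n^2 + 64*n - 48) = (n - 4)*(n + 4)*(n^3 - 8*n^2 + 19*n - 12) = (n - 4)*(n - 1)*(n + 4)*(n^2 - 7*n + 12) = (n - 4)^2*(n - 1)*(n + 4)*(n - 3)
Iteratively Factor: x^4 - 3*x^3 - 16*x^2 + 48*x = (x)*(x^3 - 3*x^2 - 16*x + 48) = x*(x + 4)*(x^2 - 7*x + 12) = x*(x - 3)*(x + 4)*(x - 4)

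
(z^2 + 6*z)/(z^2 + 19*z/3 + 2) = 3*z/(3*z + 1)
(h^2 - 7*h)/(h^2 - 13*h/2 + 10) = 2*h*(h - 7)/(2*h^2 - 13*h + 20)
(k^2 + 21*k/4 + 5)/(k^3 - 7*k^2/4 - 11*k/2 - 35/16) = 4*(k + 4)/(4*k^2 - 12*k - 7)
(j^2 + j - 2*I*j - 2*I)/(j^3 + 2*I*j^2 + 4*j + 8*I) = (j + 1)/(j^2 + 4*I*j - 4)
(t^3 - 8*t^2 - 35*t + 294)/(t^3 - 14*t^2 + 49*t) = (t + 6)/t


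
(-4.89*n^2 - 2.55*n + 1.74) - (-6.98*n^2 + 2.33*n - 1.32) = 2.09*n^2 - 4.88*n + 3.06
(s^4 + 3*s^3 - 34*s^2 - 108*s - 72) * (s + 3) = s^5 + 6*s^4 - 25*s^3 - 210*s^2 - 396*s - 216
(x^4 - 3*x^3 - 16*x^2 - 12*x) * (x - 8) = x^5 - 11*x^4 + 8*x^3 + 116*x^2 + 96*x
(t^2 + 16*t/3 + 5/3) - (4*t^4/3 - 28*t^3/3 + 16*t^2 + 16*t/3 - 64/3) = -4*t^4/3 + 28*t^3/3 - 15*t^2 + 23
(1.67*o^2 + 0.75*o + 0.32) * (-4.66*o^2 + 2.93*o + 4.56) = -7.7822*o^4 + 1.3981*o^3 + 8.3215*o^2 + 4.3576*o + 1.4592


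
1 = 1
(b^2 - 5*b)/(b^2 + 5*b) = (b - 5)/(b + 5)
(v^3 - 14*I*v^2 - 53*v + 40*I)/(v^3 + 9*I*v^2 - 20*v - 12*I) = (v^3 - 14*I*v^2 - 53*v + 40*I)/(v^3 + 9*I*v^2 - 20*v - 12*I)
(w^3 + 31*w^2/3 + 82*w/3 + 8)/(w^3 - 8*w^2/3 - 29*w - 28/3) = (w + 6)/(w - 7)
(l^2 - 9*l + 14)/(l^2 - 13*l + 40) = (l^2 - 9*l + 14)/(l^2 - 13*l + 40)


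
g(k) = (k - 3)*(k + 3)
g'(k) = 2*k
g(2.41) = -3.19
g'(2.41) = 4.82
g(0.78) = -8.39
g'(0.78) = 1.56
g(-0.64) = -8.59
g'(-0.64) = -1.28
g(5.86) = 25.34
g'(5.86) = 11.72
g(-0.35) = -8.88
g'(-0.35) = -0.70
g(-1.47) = -6.84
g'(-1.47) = -2.94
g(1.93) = -5.28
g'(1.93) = 3.86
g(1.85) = -5.58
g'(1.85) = 3.70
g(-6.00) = 27.00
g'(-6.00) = -12.00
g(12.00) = 135.00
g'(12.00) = 24.00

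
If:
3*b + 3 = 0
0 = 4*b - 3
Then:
No Solution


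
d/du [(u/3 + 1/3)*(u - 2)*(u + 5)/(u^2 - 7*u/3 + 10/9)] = 3*(9*u^4 - 42*u^3 + 9*u^2 + 260*u - 280)/(81*u^4 - 378*u^3 + 621*u^2 - 420*u + 100)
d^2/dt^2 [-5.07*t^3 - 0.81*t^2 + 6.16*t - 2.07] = -30.42*t - 1.62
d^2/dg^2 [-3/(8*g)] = -3/(4*g^3)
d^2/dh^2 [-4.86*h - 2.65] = 0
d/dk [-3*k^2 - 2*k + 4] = -6*k - 2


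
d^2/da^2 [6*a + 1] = 0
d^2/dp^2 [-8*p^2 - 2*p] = -16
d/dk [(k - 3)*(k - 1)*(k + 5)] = 3*k^2 + 2*k - 17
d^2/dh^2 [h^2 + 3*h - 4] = 2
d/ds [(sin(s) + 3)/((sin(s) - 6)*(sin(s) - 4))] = (-6*sin(s) + cos(s)^2 + 53)*cos(s)/((sin(s) - 6)^2*(sin(s) - 4)^2)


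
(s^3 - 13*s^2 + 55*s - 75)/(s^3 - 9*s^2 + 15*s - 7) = (s^3 - 13*s^2 + 55*s - 75)/(s^3 - 9*s^2 + 15*s - 7)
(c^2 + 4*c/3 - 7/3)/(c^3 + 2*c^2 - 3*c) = (c + 7/3)/(c*(c + 3))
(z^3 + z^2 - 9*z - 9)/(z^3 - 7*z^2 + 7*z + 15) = (z + 3)/(z - 5)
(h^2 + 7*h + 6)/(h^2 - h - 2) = (h + 6)/(h - 2)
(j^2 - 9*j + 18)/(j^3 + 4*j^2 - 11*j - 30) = (j - 6)/(j^2 + 7*j + 10)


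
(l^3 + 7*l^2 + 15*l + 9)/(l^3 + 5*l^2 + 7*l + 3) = (l + 3)/(l + 1)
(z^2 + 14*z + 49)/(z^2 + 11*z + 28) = (z + 7)/(z + 4)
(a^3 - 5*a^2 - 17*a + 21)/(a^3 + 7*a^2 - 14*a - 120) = (a^3 - 5*a^2 - 17*a + 21)/(a^3 + 7*a^2 - 14*a - 120)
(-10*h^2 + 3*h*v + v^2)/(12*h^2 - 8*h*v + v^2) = (5*h + v)/(-6*h + v)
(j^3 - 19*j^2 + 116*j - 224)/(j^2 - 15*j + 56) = j - 4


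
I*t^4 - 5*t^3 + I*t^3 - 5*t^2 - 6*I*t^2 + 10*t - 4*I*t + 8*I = (t + 2)*(t + I)*(t + 4*I)*(I*t - I)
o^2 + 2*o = o*(o + 2)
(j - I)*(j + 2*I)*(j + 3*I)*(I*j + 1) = I*j^4 - 3*j^3 + 3*I*j^2 - 7*j + 6*I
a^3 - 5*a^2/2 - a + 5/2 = (a - 5/2)*(a - 1)*(a + 1)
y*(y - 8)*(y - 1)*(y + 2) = y^4 - 7*y^3 - 10*y^2 + 16*y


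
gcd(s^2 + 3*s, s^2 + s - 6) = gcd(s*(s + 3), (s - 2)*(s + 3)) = s + 3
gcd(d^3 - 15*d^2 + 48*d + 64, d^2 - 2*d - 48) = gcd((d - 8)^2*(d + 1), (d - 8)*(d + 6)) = d - 8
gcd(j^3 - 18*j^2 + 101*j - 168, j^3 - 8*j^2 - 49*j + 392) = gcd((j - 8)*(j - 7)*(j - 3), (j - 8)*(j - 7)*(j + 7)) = j^2 - 15*j + 56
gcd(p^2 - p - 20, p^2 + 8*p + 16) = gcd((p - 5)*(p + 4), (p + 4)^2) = p + 4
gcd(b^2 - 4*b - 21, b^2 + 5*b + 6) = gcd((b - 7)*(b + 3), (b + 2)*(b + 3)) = b + 3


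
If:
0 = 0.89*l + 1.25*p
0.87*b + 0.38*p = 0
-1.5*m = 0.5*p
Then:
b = -0.436781609195402*p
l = -1.40449438202247*p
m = -0.333333333333333*p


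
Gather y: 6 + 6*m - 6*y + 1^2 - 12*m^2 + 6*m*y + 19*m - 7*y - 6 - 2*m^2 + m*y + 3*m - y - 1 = -14*m^2 + 28*m + y*(7*m - 14)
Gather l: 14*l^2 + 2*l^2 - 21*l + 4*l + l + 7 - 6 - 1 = 16*l^2 - 16*l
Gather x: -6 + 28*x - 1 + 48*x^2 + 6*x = 48*x^2 + 34*x - 7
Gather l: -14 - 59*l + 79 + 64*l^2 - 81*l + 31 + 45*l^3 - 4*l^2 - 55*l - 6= 45*l^3 + 60*l^2 - 195*l + 90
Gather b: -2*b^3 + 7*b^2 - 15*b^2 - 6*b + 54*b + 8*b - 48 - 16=-2*b^3 - 8*b^2 + 56*b - 64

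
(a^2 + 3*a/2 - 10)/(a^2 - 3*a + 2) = (a^2 + 3*a/2 - 10)/(a^2 - 3*a + 2)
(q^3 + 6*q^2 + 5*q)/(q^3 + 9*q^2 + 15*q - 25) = q*(q + 1)/(q^2 + 4*q - 5)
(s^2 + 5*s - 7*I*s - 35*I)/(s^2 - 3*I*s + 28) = (s + 5)/(s + 4*I)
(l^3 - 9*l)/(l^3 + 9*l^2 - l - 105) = l*(l + 3)/(l^2 + 12*l + 35)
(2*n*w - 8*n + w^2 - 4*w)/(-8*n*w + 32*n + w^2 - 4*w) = (2*n + w)/(-8*n + w)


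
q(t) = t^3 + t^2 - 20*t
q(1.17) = -20.43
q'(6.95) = 138.81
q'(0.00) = -20.00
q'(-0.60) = -20.12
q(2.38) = -28.45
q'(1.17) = -13.55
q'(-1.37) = -17.11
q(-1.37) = 26.71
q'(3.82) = 31.42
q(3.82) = -6.06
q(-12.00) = -1344.00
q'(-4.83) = 40.33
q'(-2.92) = -0.26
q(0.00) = 0.00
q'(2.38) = 1.75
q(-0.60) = 12.14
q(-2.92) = 42.03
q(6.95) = 245.00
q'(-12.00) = 388.00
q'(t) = 3*t^2 + 2*t - 20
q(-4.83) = 7.25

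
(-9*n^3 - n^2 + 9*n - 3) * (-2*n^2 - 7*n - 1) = 18*n^5 + 65*n^4 - 2*n^3 - 56*n^2 + 12*n + 3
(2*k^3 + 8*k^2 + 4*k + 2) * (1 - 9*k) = -18*k^4 - 70*k^3 - 28*k^2 - 14*k + 2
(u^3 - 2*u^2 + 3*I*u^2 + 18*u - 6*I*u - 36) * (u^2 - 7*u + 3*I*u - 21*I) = u^5 - 9*u^4 + 6*I*u^4 + 23*u^3 - 54*I*u^3 - 81*u^2 + 138*I*u^2 + 126*u - 486*I*u + 756*I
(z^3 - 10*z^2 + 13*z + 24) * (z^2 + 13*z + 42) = z^5 + 3*z^4 - 75*z^3 - 227*z^2 + 858*z + 1008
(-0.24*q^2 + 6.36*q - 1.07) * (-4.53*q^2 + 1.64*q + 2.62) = 1.0872*q^4 - 29.2044*q^3 + 14.6487*q^2 + 14.9084*q - 2.8034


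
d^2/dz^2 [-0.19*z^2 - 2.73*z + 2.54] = -0.380000000000000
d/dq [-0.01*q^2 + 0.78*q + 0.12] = 0.78 - 0.02*q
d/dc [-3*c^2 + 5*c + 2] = 5 - 6*c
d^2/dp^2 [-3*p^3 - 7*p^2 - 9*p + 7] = -18*p - 14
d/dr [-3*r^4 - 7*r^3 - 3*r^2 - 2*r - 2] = -12*r^3 - 21*r^2 - 6*r - 2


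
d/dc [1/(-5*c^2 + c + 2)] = (10*c - 1)/(-5*c^2 + c + 2)^2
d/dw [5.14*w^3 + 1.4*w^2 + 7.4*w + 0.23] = 15.42*w^2 + 2.8*w + 7.4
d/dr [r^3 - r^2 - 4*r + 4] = 3*r^2 - 2*r - 4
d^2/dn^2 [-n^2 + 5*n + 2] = -2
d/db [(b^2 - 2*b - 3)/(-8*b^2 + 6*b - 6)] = 5*(-b^2 - 6*b + 3)/(2*(16*b^4 - 24*b^3 + 33*b^2 - 18*b + 9))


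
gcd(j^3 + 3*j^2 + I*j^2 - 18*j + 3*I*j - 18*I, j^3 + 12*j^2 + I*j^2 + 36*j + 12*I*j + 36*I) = j^2 + j*(6 + I) + 6*I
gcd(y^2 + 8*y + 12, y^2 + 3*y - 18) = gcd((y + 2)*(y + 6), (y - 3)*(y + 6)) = y + 6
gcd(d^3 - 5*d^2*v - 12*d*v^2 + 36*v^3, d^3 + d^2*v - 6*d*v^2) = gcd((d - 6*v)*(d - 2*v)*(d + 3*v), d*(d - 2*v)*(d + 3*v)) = -d^2 - d*v + 6*v^2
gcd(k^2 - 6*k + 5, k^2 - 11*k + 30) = k - 5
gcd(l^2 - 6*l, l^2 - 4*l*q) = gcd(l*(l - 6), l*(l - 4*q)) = l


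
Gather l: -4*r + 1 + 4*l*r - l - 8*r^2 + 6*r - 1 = l*(4*r - 1) - 8*r^2 + 2*r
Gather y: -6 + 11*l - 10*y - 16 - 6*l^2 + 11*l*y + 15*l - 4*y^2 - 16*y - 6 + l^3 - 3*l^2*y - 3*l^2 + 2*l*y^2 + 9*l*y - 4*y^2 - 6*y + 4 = l^3 - 9*l^2 + 26*l + y^2*(2*l - 8) + y*(-3*l^2 + 20*l - 32) - 24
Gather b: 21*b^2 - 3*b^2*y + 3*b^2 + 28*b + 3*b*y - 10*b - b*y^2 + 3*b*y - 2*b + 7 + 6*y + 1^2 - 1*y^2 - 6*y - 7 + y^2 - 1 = b^2*(24 - 3*y) + b*(-y^2 + 6*y + 16)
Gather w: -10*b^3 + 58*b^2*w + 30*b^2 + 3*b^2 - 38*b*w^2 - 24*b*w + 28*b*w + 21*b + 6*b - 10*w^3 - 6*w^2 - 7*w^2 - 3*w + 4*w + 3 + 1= -10*b^3 + 33*b^2 + 27*b - 10*w^3 + w^2*(-38*b - 13) + w*(58*b^2 + 4*b + 1) + 4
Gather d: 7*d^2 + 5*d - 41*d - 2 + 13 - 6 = 7*d^2 - 36*d + 5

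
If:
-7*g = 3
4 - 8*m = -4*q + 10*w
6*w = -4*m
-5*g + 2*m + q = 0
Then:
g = -3/7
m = -24/49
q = -57/49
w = 16/49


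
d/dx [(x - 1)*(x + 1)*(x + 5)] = 3*x^2 + 10*x - 1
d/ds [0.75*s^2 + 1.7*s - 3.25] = 1.5*s + 1.7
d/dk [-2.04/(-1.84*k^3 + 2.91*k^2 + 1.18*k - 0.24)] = (-11.2608*k^2 + 11.8728*k + 2.4072)/(1.84*k^3 - 2.91*k^2 - 1.18*k + 0.24)^2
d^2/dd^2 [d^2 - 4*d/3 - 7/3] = 2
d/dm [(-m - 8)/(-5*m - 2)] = -38/(5*m + 2)^2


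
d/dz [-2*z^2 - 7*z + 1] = -4*z - 7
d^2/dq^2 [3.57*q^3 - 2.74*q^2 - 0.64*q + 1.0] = 21.42*q - 5.48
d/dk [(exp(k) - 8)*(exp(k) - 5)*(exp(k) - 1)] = (3*exp(2*k) - 28*exp(k) + 53)*exp(k)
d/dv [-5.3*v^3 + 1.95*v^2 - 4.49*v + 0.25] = -15.9*v^2 + 3.9*v - 4.49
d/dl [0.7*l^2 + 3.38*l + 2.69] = 1.4*l + 3.38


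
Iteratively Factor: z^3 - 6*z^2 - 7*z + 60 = (z - 4)*(z^2 - 2*z - 15) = (z - 5)*(z - 4)*(z + 3)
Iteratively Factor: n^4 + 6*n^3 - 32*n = (n + 4)*(n^3 + 2*n^2 - 8*n) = n*(n + 4)*(n^2 + 2*n - 8) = n*(n + 4)^2*(n - 2)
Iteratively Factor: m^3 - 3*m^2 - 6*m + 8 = (m + 2)*(m^2 - 5*m + 4) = (m - 4)*(m + 2)*(m - 1)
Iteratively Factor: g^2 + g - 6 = (g - 2)*(g + 3)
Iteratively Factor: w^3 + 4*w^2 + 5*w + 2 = (w + 1)*(w^2 + 3*w + 2) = (w + 1)*(w + 2)*(w + 1)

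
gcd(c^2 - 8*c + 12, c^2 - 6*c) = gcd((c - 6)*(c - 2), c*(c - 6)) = c - 6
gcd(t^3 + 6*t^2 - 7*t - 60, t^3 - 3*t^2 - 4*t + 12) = t - 3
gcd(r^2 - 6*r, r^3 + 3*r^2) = r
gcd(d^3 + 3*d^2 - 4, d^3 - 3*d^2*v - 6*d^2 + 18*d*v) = 1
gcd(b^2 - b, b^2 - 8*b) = b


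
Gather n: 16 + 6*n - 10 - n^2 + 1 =-n^2 + 6*n + 7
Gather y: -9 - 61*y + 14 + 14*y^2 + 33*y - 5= 14*y^2 - 28*y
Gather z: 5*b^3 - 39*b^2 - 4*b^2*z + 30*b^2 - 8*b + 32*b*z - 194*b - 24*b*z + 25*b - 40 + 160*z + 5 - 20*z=5*b^3 - 9*b^2 - 177*b + z*(-4*b^2 + 8*b + 140) - 35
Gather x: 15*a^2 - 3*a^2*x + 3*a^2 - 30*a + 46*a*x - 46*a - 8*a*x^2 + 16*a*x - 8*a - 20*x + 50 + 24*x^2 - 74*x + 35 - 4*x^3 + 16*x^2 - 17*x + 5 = 18*a^2 - 84*a - 4*x^3 + x^2*(40 - 8*a) + x*(-3*a^2 + 62*a - 111) + 90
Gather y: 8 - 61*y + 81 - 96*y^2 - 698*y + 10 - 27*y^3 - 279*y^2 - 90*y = -27*y^3 - 375*y^2 - 849*y + 99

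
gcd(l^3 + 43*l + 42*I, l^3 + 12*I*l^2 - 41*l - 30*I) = l^2 + 7*I*l - 6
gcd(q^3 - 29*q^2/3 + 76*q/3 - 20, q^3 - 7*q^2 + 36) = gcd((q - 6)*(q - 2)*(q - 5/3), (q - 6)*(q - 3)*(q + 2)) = q - 6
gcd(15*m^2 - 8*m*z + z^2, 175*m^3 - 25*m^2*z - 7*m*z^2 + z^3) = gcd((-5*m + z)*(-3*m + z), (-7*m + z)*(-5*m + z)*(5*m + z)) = -5*m + z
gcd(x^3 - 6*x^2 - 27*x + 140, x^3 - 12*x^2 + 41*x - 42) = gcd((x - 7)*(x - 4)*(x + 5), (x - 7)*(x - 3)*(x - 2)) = x - 7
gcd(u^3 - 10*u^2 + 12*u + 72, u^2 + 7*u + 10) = u + 2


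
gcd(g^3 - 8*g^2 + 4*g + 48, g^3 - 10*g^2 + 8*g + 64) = g^2 - 2*g - 8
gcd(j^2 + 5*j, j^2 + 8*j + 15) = j + 5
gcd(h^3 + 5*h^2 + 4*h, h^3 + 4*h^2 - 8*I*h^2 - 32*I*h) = h^2 + 4*h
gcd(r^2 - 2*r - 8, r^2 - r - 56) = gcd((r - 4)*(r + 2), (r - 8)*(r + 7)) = 1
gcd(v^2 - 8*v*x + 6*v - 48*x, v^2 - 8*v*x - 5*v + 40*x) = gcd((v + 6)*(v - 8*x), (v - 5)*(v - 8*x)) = -v + 8*x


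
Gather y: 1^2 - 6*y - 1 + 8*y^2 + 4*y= 8*y^2 - 2*y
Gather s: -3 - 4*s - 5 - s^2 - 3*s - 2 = -s^2 - 7*s - 10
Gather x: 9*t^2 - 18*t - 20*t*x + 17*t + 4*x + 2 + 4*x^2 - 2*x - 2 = 9*t^2 - t + 4*x^2 + x*(2 - 20*t)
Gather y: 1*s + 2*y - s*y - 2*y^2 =s - 2*y^2 + y*(2 - s)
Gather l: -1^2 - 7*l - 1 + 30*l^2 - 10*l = 30*l^2 - 17*l - 2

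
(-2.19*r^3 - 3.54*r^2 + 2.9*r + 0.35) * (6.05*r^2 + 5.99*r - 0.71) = -13.2495*r^5 - 34.5351*r^4 - 2.1047*r^3 + 22.0019*r^2 + 0.0375000000000001*r - 0.2485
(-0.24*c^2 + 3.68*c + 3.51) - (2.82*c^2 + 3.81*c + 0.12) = -3.06*c^2 - 0.13*c + 3.39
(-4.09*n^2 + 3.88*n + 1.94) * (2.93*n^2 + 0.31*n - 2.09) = -11.9837*n^4 + 10.1005*n^3 + 15.4351*n^2 - 7.5078*n - 4.0546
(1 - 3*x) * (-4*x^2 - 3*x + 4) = 12*x^3 + 5*x^2 - 15*x + 4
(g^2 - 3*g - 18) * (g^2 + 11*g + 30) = g^4 + 8*g^3 - 21*g^2 - 288*g - 540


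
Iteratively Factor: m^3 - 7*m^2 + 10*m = (m)*(m^2 - 7*m + 10) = m*(m - 5)*(m - 2)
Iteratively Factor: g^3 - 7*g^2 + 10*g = (g - 2)*(g^2 - 5*g) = g*(g - 2)*(g - 5)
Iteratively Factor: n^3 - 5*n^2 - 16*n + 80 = (n - 5)*(n^2 - 16) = (n - 5)*(n - 4)*(n + 4)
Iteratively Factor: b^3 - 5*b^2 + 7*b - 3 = (b - 3)*(b^2 - 2*b + 1) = (b - 3)*(b - 1)*(b - 1)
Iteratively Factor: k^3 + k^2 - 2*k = (k - 1)*(k^2 + 2*k) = k*(k - 1)*(k + 2)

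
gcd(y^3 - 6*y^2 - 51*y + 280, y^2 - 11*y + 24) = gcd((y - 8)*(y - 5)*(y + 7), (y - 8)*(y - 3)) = y - 8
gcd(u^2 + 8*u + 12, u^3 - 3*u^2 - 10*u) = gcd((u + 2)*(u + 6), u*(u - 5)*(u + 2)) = u + 2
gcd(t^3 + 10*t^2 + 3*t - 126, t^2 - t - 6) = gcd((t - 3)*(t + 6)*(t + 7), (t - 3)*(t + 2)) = t - 3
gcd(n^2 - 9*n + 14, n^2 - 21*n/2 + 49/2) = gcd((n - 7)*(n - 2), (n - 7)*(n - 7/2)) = n - 7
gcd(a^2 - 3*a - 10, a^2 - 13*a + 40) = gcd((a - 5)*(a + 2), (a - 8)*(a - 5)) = a - 5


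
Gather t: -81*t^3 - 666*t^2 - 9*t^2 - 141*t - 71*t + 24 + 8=-81*t^3 - 675*t^2 - 212*t + 32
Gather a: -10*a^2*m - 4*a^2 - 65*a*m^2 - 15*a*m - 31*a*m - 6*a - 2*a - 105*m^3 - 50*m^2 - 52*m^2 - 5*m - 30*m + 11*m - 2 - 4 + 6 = a^2*(-10*m - 4) + a*(-65*m^2 - 46*m - 8) - 105*m^3 - 102*m^2 - 24*m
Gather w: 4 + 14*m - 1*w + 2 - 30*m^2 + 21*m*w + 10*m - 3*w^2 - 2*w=-30*m^2 + 24*m - 3*w^2 + w*(21*m - 3) + 6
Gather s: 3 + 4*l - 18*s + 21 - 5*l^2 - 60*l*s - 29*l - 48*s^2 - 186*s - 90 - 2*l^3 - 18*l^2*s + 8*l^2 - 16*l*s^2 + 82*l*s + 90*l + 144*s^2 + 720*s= -2*l^3 + 3*l^2 + 65*l + s^2*(96 - 16*l) + s*(-18*l^2 + 22*l + 516) - 66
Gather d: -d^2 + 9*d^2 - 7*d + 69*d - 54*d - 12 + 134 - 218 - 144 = 8*d^2 + 8*d - 240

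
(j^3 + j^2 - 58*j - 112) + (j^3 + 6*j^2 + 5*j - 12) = 2*j^3 + 7*j^2 - 53*j - 124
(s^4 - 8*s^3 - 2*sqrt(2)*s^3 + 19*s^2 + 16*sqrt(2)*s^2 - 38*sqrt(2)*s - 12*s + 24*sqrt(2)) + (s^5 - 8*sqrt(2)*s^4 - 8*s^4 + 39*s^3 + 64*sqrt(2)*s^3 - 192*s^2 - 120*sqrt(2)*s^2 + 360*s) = s^5 - 8*sqrt(2)*s^4 - 7*s^4 + 31*s^3 + 62*sqrt(2)*s^3 - 173*s^2 - 104*sqrt(2)*s^2 - 38*sqrt(2)*s + 348*s + 24*sqrt(2)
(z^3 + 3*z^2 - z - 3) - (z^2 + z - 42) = z^3 + 2*z^2 - 2*z + 39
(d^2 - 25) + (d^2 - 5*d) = 2*d^2 - 5*d - 25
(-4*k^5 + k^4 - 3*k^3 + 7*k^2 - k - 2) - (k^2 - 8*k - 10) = -4*k^5 + k^4 - 3*k^3 + 6*k^2 + 7*k + 8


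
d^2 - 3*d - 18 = (d - 6)*(d + 3)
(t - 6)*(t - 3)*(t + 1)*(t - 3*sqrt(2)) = t^4 - 8*t^3 - 3*sqrt(2)*t^3 + 9*t^2 + 24*sqrt(2)*t^2 - 27*sqrt(2)*t + 18*t - 54*sqrt(2)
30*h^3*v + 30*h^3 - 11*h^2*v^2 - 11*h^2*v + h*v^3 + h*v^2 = (-6*h + v)*(-5*h + v)*(h*v + h)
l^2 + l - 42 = (l - 6)*(l + 7)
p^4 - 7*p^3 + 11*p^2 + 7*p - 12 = (p - 4)*(p - 3)*(p - 1)*(p + 1)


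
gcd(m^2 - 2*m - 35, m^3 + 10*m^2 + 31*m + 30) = m + 5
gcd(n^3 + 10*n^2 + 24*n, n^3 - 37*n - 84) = n + 4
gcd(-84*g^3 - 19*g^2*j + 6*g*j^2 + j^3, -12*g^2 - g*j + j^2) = 12*g^2 + g*j - j^2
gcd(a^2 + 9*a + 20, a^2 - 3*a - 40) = a + 5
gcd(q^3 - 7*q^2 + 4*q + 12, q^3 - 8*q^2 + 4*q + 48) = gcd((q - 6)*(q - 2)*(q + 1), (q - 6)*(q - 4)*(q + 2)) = q - 6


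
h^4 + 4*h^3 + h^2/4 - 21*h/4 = h*(h - 1)*(h + 3/2)*(h + 7/2)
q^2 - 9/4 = (q - 3/2)*(q + 3/2)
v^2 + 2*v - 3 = (v - 1)*(v + 3)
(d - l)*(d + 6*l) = d^2 + 5*d*l - 6*l^2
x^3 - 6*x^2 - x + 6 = (x - 6)*(x - 1)*(x + 1)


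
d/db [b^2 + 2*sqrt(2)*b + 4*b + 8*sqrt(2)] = 2*b + 2*sqrt(2) + 4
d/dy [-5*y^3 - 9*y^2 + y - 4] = -15*y^2 - 18*y + 1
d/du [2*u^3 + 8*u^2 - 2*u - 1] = 6*u^2 + 16*u - 2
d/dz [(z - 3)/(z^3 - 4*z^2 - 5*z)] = (-z*(-z^2 + 4*z + 5) + (z - 3)*(-3*z^2 + 8*z + 5))/(z^2*(-z^2 + 4*z + 5)^2)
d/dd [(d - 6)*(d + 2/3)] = 2*d - 16/3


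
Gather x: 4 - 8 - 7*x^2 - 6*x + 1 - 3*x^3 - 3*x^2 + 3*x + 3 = -3*x^3 - 10*x^2 - 3*x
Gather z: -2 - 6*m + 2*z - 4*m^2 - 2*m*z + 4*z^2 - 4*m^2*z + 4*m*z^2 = -4*m^2 - 6*m + z^2*(4*m + 4) + z*(-4*m^2 - 2*m + 2) - 2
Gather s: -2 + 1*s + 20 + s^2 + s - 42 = s^2 + 2*s - 24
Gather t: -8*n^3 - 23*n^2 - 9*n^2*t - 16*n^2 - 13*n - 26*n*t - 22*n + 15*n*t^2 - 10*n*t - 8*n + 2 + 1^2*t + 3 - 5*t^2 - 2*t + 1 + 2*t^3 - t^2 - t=-8*n^3 - 39*n^2 - 43*n + 2*t^3 + t^2*(15*n - 6) + t*(-9*n^2 - 36*n - 2) + 6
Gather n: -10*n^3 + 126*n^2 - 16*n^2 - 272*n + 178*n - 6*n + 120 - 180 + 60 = -10*n^3 + 110*n^2 - 100*n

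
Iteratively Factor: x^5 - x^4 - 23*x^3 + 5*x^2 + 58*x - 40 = (x - 1)*(x^4 - 23*x^2 - 18*x + 40) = (x - 1)^2*(x^3 + x^2 - 22*x - 40) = (x - 1)^2*(x + 4)*(x^2 - 3*x - 10) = (x - 1)^2*(x + 2)*(x + 4)*(x - 5)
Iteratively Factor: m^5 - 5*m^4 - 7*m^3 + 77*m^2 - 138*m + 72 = (m - 3)*(m^4 - 2*m^3 - 13*m^2 + 38*m - 24) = (m - 3)*(m + 4)*(m^3 - 6*m^2 + 11*m - 6) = (m - 3)*(m - 2)*(m + 4)*(m^2 - 4*m + 3) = (m - 3)^2*(m - 2)*(m + 4)*(m - 1)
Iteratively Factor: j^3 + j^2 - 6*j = (j - 2)*(j^2 + 3*j) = (j - 2)*(j + 3)*(j)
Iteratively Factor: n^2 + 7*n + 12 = (n + 4)*(n + 3)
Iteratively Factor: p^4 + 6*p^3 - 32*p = (p + 4)*(p^3 + 2*p^2 - 8*p) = p*(p + 4)*(p^2 + 2*p - 8) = p*(p + 4)^2*(p - 2)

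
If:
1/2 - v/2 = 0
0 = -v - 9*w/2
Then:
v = 1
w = -2/9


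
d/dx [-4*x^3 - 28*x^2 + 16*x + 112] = -12*x^2 - 56*x + 16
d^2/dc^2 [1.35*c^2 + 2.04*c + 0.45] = 2.70000000000000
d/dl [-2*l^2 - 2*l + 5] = -4*l - 2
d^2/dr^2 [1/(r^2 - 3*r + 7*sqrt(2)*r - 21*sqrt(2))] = 2*(-r^2 - 7*sqrt(2)*r + 3*r + (2*r - 3 + 7*sqrt(2))^2 + 21*sqrt(2))/(r^2 - 3*r + 7*sqrt(2)*r - 21*sqrt(2))^3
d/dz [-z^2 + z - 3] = 1 - 2*z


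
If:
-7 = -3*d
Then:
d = 7/3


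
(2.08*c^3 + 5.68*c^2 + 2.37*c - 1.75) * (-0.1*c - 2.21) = -0.208*c^4 - 5.1648*c^3 - 12.7898*c^2 - 5.0627*c + 3.8675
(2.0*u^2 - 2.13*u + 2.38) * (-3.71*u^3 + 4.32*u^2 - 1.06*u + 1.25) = -7.42*u^5 + 16.5423*u^4 - 20.1514*u^3 + 15.0394*u^2 - 5.1853*u + 2.975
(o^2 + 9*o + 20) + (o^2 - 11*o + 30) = 2*o^2 - 2*o + 50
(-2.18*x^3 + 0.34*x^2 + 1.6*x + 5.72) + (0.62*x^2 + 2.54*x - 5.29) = -2.18*x^3 + 0.96*x^2 + 4.14*x + 0.43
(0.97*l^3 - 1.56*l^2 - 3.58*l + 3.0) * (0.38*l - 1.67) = 0.3686*l^4 - 2.2127*l^3 + 1.2448*l^2 + 7.1186*l - 5.01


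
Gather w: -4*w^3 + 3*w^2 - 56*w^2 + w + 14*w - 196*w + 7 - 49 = -4*w^3 - 53*w^2 - 181*w - 42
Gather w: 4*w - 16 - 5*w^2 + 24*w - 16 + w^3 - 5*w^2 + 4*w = w^3 - 10*w^2 + 32*w - 32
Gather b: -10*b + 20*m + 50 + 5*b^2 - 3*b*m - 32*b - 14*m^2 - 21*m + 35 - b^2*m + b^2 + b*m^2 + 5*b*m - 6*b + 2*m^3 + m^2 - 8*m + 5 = b^2*(6 - m) + b*(m^2 + 2*m - 48) + 2*m^3 - 13*m^2 - 9*m + 90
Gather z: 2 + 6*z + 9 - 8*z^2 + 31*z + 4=-8*z^2 + 37*z + 15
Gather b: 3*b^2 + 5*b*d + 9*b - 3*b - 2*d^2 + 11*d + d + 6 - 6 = 3*b^2 + b*(5*d + 6) - 2*d^2 + 12*d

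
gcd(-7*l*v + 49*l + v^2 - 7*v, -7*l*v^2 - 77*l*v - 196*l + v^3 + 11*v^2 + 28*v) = -7*l + v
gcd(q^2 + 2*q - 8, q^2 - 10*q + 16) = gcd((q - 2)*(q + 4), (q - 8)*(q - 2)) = q - 2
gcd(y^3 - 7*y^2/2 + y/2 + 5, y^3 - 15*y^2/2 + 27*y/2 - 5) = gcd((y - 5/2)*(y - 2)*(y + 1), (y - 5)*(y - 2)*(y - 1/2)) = y - 2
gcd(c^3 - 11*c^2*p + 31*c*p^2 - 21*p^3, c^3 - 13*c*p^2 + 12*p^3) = c^2 - 4*c*p + 3*p^2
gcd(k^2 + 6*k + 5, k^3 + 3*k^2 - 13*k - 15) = k^2 + 6*k + 5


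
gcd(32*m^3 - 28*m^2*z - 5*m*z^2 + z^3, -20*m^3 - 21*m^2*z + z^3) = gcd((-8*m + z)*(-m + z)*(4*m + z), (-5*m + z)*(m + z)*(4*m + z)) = 4*m + z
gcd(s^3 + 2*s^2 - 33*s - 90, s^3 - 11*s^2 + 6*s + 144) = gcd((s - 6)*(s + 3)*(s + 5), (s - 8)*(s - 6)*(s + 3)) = s^2 - 3*s - 18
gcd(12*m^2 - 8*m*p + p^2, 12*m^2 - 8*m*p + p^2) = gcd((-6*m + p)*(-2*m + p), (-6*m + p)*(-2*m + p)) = 12*m^2 - 8*m*p + p^2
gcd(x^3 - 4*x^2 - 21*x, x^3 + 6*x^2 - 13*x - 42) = 1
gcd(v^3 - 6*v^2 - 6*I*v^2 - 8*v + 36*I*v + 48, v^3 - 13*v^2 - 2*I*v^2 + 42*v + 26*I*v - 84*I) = v^2 + v*(-6 - 2*I) + 12*I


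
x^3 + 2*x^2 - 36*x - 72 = (x - 6)*(x + 2)*(x + 6)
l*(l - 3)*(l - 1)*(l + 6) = l^4 + 2*l^3 - 21*l^2 + 18*l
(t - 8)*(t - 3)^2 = t^3 - 14*t^2 + 57*t - 72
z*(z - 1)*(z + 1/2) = z^3 - z^2/2 - z/2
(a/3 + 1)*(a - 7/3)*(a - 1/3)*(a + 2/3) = a^4/3 + a^3/3 - 7*a^2/3 - 67*a/81 + 14/27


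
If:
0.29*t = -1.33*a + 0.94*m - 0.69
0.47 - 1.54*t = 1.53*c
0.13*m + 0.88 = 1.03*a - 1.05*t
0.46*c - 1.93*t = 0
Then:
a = 1.23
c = 0.25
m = 2.49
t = 0.06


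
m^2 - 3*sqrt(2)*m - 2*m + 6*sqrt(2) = (m - 2)*(m - 3*sqrt(2))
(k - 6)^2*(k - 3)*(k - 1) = k^4 - 16*k^3 + 87*k^2 - 180*k + 108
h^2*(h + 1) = h^3 + h^2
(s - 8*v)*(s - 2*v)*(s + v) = s^3 - 9*s^2*v + 6*s*v^2 + 16*v^3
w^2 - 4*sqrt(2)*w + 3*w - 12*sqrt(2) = (w + 3)*(w - 4*sqrt(2))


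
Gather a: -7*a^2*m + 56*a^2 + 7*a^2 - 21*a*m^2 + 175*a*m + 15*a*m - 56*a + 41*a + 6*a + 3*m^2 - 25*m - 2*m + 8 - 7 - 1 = a^2*(63 - 7*m) + a*(-21*m^2 + 190*m - 9) + 3*m^2 - 27*m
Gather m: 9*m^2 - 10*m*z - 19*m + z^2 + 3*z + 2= 9*m^2 + m*(-10*z - 19) + z^2 + 3*z + 2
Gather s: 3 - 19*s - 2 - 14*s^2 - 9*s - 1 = -14*s^2 - 28*s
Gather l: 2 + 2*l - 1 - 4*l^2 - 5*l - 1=-4*l^2 - 3*l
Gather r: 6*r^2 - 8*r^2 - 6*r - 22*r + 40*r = -2*r^2 + 12*r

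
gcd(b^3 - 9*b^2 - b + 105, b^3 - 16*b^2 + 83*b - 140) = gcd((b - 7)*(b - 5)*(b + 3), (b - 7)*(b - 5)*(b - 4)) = b^2 - 12*b + 35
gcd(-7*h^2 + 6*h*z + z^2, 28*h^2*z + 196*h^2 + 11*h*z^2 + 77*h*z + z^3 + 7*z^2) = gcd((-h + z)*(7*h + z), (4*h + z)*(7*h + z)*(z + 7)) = 7*h + z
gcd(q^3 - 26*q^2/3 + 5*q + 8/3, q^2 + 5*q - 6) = q - 1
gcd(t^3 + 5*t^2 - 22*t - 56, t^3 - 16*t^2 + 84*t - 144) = t - 4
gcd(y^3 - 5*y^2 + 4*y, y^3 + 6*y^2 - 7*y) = y^2 - y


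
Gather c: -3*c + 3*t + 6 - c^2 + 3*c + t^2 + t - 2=-c^2 + t^2 + 4*t + 4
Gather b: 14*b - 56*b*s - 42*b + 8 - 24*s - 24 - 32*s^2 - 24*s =b*(-56*s - 28) - 32*s^2 - 48*s - 16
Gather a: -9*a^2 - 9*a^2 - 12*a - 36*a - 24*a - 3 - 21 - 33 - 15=-18*a^2 - 72*a - 72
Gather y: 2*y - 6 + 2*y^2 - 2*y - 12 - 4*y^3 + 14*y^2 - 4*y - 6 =-4*y^3 + 16*y^2 - 4*y - 24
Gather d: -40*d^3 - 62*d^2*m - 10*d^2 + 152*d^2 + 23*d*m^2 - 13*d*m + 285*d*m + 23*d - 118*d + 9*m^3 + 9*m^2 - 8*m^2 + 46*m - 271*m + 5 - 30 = -40*d^3 + d^2*(142 - 62*m) + d*(23*m^2 + 272*m - 95) + 9*m^3 + m^2 - 225*m - 25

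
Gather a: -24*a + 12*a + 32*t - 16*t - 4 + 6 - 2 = -12*a + 16*t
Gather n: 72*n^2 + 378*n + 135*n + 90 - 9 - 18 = 72*n^2 + 513*n + 63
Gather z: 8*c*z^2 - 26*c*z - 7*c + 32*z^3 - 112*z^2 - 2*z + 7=-7*c + 32*z^3 + z^2*(8*c - 112) + z*(-26*c - 2) + 7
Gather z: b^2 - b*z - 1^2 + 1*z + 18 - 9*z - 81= b^2 + z*(-b - 8) - 64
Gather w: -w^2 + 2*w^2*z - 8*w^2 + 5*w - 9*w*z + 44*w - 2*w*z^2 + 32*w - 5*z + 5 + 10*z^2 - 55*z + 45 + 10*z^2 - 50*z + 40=w^2*(2*z - 9) + w*(-2*z^2 - 9*z + 81) + 20*z^2 - 110*z + 90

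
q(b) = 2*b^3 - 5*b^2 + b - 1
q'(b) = 6*b^2 - 10*b + 1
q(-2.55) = -69.23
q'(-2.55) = 65.52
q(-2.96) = -99.64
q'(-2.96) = 83.17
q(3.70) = 35.56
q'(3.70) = 46.14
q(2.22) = -1.54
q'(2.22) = 8.37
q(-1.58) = -22.95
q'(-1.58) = 31.78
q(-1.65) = -25.25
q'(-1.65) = 33.84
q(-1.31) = -15.39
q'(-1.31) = 24.40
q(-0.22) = -1.48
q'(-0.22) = 3.49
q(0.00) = -1.00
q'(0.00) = 1.00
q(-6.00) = -619.00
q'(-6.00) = 277.00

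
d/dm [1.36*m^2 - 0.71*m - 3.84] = 2.72*m - 0.71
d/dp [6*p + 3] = 6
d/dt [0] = 0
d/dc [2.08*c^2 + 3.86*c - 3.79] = 4.16*c + 3.86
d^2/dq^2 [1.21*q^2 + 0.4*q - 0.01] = 2.42000000000000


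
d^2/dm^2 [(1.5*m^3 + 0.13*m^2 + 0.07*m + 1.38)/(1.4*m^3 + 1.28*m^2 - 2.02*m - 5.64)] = (-7.105427357601e-15*m^7 - 4.86639999999997*m^6 + 26.2752*m^5 + 177.54408*m^4 + 89.1344319999999*m^3 + 104.948928*m^2 + 333.288576*m + 37.8624)/(2.744*m^9 + 7.5264*m^8 - 4.99632*m^7 - 52.785088*m^6 - 53.432304*m^5 + 83.646528*m^4 + 212.854616*m^3 + 53.108496*m^2 - 192.766176*m - 179.406144)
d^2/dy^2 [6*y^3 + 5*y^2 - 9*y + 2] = 36*y + 10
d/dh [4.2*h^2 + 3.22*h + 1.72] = 8.4*h + 3.22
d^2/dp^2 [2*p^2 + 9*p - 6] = 4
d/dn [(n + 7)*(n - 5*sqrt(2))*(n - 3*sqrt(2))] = 3*n^2 - 16*sqrt(2)*n + 14*n - 56*sqrt(2) + 30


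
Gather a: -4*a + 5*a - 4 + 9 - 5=a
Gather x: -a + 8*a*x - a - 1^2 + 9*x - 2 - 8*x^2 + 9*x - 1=-2*a - 8*x^2 + x*(8*a + 18) - 4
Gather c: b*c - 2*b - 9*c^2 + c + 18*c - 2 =-2*b - 9*c^2 + c*(b + 19) - 2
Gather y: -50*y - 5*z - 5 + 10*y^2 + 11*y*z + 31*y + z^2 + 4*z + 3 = 10*y^2 + y*(11*z - 19) + z^2 - z - 2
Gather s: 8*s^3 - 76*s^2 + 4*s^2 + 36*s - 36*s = 8*s^3 - 72*s^2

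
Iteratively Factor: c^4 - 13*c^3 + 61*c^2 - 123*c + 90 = (c - 5)*(c^3 - 8*c^2 + 21*c - 18) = (c - 5)*(c - 3)*(c^2 - 5*c + 6) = (c - 5)*(c - 3)*(c - 2)*(c - 3)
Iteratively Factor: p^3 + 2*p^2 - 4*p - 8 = (p + 2)*(p^2 - 4) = (p + 2)^2*(p - 2)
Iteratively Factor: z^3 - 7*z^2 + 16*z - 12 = (z - 2)*(z^2 - 5*z + 6) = (z - 3)*(z - 2)*(z - 2)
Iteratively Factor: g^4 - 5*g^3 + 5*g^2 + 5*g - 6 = (g - 1)*(g^3 - 4*g^2 + g + 6) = (g - 2)*(g - 1)*(g^2 - 2*g - 3) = (g - 2)*(g - 1)*(g + 1)*(g - 3)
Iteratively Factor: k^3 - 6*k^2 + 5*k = (k - 5)*(k^2 - k) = (k - 5)*(k - 1)*(k)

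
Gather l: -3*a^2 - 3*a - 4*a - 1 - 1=-3*a^2 - 7*a - 2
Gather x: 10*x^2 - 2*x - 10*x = 10*x^2 - 12*x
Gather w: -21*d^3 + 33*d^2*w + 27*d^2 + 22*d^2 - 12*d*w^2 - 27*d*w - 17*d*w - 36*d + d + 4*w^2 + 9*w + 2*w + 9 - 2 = -21*d^3 + 49*d^2 - 35*d + w^2*(4 - 12*d) + w*(33*d^2 - 44*d + 11) + 7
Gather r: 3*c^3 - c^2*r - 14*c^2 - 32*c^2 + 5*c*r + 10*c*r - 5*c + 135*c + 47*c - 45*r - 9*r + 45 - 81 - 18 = 3*c^3 - 46*c^2 + 177*c + r*(-c^2 + 15*c - 54) - 54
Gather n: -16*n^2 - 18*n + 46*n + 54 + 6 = -16*n^2 + 28*n + 60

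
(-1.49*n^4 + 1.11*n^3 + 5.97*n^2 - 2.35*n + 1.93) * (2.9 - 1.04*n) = 1.5496*n^5 - 5.4754*n^4 - 2.9898*n^3 + 19.757*n^2 - 8.8222*n + 5.597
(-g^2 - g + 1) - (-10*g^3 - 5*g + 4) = 10*g^3 - g^2 + 4*g - 3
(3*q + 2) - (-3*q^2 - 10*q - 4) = 3*q^2 + 13*q + 6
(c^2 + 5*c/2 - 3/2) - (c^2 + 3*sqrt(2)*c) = -3*sqrt(2)*c + 5*c/2 - 3/2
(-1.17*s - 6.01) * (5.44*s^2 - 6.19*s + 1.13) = -6.3648*s^3 - 25.4521*s^2 + 35.8798*s - 6.7913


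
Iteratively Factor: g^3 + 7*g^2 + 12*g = (g + 3)*(g^2 + 4*g) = g*(g + 3)*(g + 4)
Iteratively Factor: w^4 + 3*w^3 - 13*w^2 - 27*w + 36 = (w - 3)*(w^3 + 6*w^2 + 5*w - 12) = (w - 3)*(w + 4)*(w^2 + 2*w - 3) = (w - 3)*(w + 3)*(w + 4)*(w - 1)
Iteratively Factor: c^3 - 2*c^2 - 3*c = (c - 3)*(c^2 + c) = c*(c - 3)*(c + 1)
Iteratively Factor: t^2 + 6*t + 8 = (t + 2)*(t + 4)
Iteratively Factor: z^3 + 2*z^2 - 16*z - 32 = (z + 4)*(z^2 - 2*z - 8) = (z + 2)*(z + 4)*(z - 4)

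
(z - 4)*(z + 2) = z^2 - 2*z - 8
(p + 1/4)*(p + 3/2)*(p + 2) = p^3 + 15*p^2/4 + 31*p/8 + 3/4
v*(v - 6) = v^2 - 6*v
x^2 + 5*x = x*(x + 5)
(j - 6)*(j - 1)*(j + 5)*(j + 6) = j^4 + 4*j^3 - 41*j^2 - 144*j + 180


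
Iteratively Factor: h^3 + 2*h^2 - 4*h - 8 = (h + 2)*(h^2 - 4) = (h + 2)^2*(h - 2)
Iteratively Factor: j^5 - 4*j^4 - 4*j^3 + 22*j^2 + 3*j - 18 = (j - 3)*(j^4 - j^3 - 7*j^2 + j + 6) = (j - 3)*(j + 1)*(j^3 - 2*j^2 - 5*j + 6) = (j - 3)^2*(j + 1)*(j^2 + j - 2) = (j - 3)^2*(j - 1)*(j + 1)*(j + 2)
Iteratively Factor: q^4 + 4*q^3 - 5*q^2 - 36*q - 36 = (q + 2)*(q^3 + 2*q^2 - 9*q - 18) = (q - 3)*(q + 2)*(q^2 + 5*q + 6) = (q - 3)*(q + 2)*(q + 3)*(q + 2)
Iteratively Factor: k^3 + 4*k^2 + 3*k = (k + 1)*(k^2 + 3*k) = (k + 1)*(k + 3)*(k)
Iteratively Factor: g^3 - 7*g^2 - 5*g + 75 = (g - 5)*(g^2 - 2*g - 15) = (g - 5)*(g + 3)*(g - 5)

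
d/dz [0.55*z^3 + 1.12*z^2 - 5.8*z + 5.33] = 1.65*z^2 + 2.24*z - 5.8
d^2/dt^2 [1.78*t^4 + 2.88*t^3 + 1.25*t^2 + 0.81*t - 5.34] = 21.36*t^2 + 17.28*t + 2.5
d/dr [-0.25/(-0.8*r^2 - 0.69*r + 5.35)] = (-0.4*r - 0.1725)/(0.8*r^2 + 0.69*r - 5.35)^2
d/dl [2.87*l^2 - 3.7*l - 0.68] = 5.74*l - 3.7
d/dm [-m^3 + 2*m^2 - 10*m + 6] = -3*m^2 + 4*m - 10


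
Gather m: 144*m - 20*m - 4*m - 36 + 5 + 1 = 120*m - 30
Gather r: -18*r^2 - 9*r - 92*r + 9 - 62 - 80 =-18*r^2 - 101*r - 133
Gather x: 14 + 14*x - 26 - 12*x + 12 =2*x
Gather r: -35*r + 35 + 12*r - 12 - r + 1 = 24 - 24*r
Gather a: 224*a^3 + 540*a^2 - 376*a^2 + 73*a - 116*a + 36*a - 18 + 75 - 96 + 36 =224*a^3 + 164*a^2 - 7*a - 3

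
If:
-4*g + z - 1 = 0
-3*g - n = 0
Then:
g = z/4 - 1/4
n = 3/4 - 3*z/4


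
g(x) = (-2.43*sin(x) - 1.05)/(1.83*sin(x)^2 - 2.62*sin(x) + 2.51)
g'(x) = (-3.66*sin(x)*cos(x) + 2.62*cos(x))*(-2.43*sin(x) - 1.05)/(1.83*sin(x)^2 - 2.62*sin(x) + 2.51)^2 - 2.43*cos(x)/(1.83*sin(x)^2 - 2.62*sin(x) + 2.51) = (4.4469*sin(x)^2 + 3.843*sin(x) - 8.8503)*cos(x)/(3.3489*sin(x)^4 - 9.5892*sin(x)^3 + 16.051*sin(x)^2 - 13.1524*sin(x) + 6.3001)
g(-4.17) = -1.95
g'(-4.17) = 0.46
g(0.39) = -1.11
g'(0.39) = -1.97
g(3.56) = -0.02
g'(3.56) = 0.59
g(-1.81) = 0.19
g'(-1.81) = 0.04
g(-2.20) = 0.16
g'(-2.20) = 0.16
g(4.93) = 0.19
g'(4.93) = -0.04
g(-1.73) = 0.20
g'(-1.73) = 0.03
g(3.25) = -0.28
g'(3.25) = 1.16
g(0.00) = -0.42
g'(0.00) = -1.40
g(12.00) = 0.06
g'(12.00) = -0.41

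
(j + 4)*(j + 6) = j^2 + 10*j + 24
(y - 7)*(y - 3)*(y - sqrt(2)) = y^3 - 10*y^2 - sqrt(2)*y^2 + 10*sqrt(2)*y + 21*y - 21*sqrt(2)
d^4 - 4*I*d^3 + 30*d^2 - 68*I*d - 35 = (d - 7*I)*(d - I)^2*(d + 5*I)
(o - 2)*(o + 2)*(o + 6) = o^3 + 6*o^2 - 4*o - 24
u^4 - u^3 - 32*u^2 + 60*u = u*(u - 5)*(u - 2)*(u + 6)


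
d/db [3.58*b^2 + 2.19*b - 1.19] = 7.16*b + 2.19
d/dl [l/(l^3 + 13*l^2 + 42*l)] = -(2*l + 13)/(l^2 + 13*l + 42)^2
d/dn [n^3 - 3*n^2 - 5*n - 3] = 3*n^2 - 6*n - 5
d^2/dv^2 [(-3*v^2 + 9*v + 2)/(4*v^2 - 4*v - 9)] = 2*(96*v^3 - 228*v^2 + 876*v - 463)/(64*v^6 - 192*v^5 - 240*v^4 + 800*v^3 + 540*v^2 - 972*v - 729)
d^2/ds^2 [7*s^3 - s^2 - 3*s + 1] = 42*s - 2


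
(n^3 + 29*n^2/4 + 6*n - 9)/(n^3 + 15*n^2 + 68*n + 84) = (n - 3/4)/(n + 7)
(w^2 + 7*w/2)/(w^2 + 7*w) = (w + 7/2)/(w + 7)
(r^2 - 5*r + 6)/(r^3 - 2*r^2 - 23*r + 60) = (r - 2)/(r^2 + r - 20)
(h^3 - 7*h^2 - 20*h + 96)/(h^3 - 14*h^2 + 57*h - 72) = (h + 4)/(h - 3)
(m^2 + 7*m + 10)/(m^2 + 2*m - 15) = (m + 2)/(m - 3)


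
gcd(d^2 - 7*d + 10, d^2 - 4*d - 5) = d - 5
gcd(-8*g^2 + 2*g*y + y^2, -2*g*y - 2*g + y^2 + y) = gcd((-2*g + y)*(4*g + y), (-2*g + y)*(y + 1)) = -2*g + y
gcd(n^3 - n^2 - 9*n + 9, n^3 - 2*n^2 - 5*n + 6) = n^2 - 4*n + 3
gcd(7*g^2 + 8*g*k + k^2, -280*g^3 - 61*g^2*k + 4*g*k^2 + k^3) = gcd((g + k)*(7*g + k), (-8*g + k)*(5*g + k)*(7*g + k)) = 7*g + k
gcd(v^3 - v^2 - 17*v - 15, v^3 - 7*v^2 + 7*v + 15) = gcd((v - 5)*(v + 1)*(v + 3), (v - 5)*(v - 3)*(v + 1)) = v^2 - 4*v - 5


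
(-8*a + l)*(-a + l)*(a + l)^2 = 8*a^4 + 7*a^3*l - 9*a^2*l^2 - 7*a*l^3 + l^4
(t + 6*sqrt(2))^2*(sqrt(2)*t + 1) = sqrt(2)*t^3 + 25*t^2 + 84*sqrt(2)*t + 72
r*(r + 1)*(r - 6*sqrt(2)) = r^3 - 6*sqrt(2)*r^2 + r^2 - 6*sqrt(2)*r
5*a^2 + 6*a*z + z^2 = (a + z)*(5*a + z)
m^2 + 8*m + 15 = (m + 3)*(m + 5)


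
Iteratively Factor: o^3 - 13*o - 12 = (o - 4)*(o^2 + 4*o + 3) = (o - 4)*(o + 3)*(o + 1)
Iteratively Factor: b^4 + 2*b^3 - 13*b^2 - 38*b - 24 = (b + 1)*(b^3 + b^2 - 14*b - 24) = (b + 1)*(b + 3)*(b^2 - 2*b - 8) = (b - 4)*(b + 1)*(b + 3)*(b + 2)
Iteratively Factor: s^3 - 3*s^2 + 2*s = (s - 1)*(s^2 - 2*s) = s*(s - 1)*(s - 2)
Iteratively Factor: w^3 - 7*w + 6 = (w + 3)*(w^2 - 3*w + 2) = (w - 2)*(w + 3)*(w - 1)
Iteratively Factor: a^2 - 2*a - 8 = (a + 2)*(a - 4)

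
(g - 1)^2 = g^2 - 2*g + 1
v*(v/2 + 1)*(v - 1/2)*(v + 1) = v^4/2 + 5*v^3/4 + v^2/4 - v/2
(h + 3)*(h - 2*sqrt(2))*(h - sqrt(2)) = h^3 - 3*sqrt(2)*h^2 + 3*h^2 - 9*sqrt(2)*h + 4*h + 12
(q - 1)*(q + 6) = q^2 + 5*q - 6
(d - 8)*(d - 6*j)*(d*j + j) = d^3*j - 6*d^2*j^2 - 7*d^2*j + 42*d*j^2 - 8*d*j + 48*j^2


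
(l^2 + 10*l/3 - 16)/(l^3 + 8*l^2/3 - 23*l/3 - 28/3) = (3*l^2 + 10*l - 48)/(3*l^3 + 8*l^2 - 23*l - 28)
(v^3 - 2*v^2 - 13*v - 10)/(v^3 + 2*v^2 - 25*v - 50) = (v + 1)/(v + 5)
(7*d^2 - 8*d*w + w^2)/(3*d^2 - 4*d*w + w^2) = (-7*d + w)/(-3*d + w)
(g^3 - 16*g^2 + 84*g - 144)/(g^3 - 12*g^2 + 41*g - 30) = (g^2 - 10*g + 24)/(g^2 - 6*g + 5)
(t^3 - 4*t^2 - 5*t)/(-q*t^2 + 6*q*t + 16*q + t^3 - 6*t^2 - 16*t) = t*(-t^2 + 4*t + 5)/(q*t^2 - 6*q*t - 16*q - t^3 + 6*t^2 + 16*t)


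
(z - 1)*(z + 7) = z^2 + 6*z - 7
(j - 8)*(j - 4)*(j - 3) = j^3 - 15*j^2 + 68*j - 96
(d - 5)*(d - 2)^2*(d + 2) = d^4 - 7*d^3 + 6*d^2 + 28*d - 40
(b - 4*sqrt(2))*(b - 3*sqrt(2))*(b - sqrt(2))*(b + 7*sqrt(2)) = b^4 - sqrt(2)*b^3 - 74*b^2 + 242*sqrt(2)*b - 336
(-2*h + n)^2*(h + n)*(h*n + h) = 4*h^4*n + 4*h^4 - 3*h^2*n^3 - 3*h^2*n^2 + h*n^4 + h*n^3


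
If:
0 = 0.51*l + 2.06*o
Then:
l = -4.03921568627451*o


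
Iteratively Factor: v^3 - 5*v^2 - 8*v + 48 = (v - 4)*(v^2 - v - 12) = (v - 4)*(v + 3)*(v - 4)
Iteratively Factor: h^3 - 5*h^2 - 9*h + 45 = (h + 3)*(h^2 - 8*h + 15) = (h - 5)*(h + 3)*(h - 3)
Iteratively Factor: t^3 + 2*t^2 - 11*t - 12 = (t + 1)*(t^2 + t - 12) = (t - 3)*(t + 1)*(t + 4)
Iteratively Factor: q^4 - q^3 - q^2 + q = (q - 1)*(q^3 - q) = q*(q - 1)*(q^2 - 1) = q*(q - 1)*(q + 1)*(q - 1)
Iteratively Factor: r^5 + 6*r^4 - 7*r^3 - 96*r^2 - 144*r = (r + 3)*(r^4 + 3*r^3 - 16*r^2 - 48*r) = (r - 4)*(r + 3)*(r^3 + 7*r^2 + 12*r) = r*(r - 4)*(r + 3)*(r^2 + 7*r + 12) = r*(r - 4)*(r + 3)*(r + 4)*(r + 3)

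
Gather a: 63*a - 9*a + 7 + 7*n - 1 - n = 54*a + 6*n + 6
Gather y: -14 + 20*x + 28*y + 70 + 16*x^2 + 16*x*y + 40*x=16*x^2 + 60*x + y*(16*x + 28) + 56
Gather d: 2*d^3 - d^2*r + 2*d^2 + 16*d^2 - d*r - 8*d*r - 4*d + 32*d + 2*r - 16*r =2*d^3 + d^2*(18 - r) + d*(28 - 9*r) - 14*r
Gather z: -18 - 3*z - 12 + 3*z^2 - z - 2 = 3*z^2 - 4*z - 32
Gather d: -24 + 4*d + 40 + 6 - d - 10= 3*d + 12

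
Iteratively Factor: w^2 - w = (w - 1)*(w)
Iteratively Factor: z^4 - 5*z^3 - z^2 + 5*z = (z - 5)*(z^3 - z) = z*(z - 5)*(z^2 - 1) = z*(z - 5)*(z - 1)*(z + 1)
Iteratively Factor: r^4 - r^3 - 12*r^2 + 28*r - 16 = (r + 4)*(r^3 - 5*r^2 + 8*r - 4) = (r - 2)*(r + 4)*(r^2 - 3*r + 2) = (r - 2)*(r - 1)*(r + 4)*(r - 2)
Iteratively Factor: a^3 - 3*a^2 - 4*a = (a)*(a^2 - 3*a - 4) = a*(a + 1)*(a - 4)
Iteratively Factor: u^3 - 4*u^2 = (u - 4)*(u^2) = u*(u - 4)*(u)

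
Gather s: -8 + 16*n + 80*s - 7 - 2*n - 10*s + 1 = 14*n + 70*s - 14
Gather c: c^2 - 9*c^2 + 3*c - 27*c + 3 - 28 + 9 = -8*c^2 - 24*c - 16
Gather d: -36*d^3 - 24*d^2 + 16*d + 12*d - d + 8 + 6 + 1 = -36*d^3 - 24*d^2 + 27*d + 15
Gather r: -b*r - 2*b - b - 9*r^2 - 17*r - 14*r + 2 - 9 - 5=-3*b - 9*r^2 + r*(-b - 31) - 12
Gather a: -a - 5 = -a - 5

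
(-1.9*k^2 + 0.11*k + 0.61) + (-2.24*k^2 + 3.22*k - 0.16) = -4.14*k^2 + 3.33*k + 0.45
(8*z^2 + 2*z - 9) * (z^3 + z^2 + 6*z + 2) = 8*z^5 + 10*z^4 + 41*z^3 + 19*z^2 - 50*z - 18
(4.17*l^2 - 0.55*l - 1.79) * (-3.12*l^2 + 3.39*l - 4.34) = -13.0104*l^4 + 15.8523*l^3 - 14.3775*l^2 - 3.6811*l + 7.7686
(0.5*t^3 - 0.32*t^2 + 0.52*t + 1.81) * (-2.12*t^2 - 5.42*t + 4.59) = -1.06*t^5 - 2.0316*t^4 + 2.927*t^3 - 8.1244*t^2 - 7.4234*t + 8.3079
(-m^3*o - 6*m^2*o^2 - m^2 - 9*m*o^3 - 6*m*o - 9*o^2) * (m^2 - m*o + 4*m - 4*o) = -m^5*o - 5*m^4*o^2 - 4*m^4*o - m^4 - 3*m^3*o^3 - 20*m^3*o^2 - 5*m^3*o - 4*m^3 + 9*m^2*o^4 - 12*m^2*o^3 - 3*m^2*o^2 - 20*m^2*o + 36*m*o^4 + 9*m*o^3 - 12*m*o^2 + 36*o^3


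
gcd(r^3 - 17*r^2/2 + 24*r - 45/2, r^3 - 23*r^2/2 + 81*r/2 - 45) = r^2 - 11*r/2 + 15/2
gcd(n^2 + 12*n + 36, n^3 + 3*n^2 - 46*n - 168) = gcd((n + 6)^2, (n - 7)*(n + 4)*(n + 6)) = n + 6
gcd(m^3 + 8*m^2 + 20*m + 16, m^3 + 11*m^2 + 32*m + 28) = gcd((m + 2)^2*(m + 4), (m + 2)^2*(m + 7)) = m^2 + 4*m + 4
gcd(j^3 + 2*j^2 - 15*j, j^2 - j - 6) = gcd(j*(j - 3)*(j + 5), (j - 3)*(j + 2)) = j - 3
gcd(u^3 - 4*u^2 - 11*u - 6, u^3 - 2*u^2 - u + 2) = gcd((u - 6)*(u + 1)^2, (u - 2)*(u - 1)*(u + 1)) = u + 1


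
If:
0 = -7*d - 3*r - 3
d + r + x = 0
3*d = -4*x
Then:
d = -12/25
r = 3/25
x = 9/25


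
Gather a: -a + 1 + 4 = 5 - a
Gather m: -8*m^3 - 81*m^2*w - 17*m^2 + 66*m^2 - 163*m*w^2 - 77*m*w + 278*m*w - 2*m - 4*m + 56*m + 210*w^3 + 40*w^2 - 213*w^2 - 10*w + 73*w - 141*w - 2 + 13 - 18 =-8*m^3 + m^2*(49 - 81*w) + m*(-163*w^2 + 201*w + 50) + 210*w^3 - 173*w^2 - 78*w - 7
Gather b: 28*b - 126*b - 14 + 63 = 49 - 98*b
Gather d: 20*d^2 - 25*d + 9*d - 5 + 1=20*d^2 - 16*d - 4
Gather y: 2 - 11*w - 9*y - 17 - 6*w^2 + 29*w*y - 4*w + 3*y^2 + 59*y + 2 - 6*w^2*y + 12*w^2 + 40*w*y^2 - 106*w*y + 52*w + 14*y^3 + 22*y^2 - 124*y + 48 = 6*w^2 + 37*w + 14*y^3 + y^2*(40*w + 25) + y*(-6*w^2 - 77*w - 74) + 35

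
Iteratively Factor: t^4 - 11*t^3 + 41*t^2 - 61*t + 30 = (t - 3)*(t^3 - 8*t^2 + 17*t - 10) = (t - 5)*(t - 3)*(t^2 - 3*t + 2) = (t - 5)*(t - 3)*(t - 2)*(t - 1)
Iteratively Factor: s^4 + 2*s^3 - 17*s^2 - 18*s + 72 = (s + 3)*(s^3 - s^2 - 14*s + 24) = (s - 3)*(s + 3)*(s^2 + 2*s - 8) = (s - 3)*(s - 2)*(s + 3)*(s + 4)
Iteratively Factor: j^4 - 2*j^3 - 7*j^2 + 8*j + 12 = (j + 1)*(j^3 - 3*j^2 - 4*j + 12) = (j - 2)*(j + 1)*(j^2 - j - 6) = (j - 2)*(j + 1)*(j + 2)*(j - 3)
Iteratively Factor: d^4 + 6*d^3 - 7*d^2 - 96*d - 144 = (d + 3)*(d^3 + 3*d^2 - 16*d - 48) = (d + 3)^2*(d^2 - 16) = (d - 4)*(d + 3)^2*(d + 4)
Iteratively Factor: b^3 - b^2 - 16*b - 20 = (b + 2)*(b^2 - 3*b - 10) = (b + 2)^2*(b - 5)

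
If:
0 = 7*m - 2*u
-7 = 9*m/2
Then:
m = -14/9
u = -49/9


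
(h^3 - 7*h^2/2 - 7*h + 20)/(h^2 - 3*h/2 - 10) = h - 2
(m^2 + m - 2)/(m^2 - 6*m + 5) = (m + 2)/(m - 5)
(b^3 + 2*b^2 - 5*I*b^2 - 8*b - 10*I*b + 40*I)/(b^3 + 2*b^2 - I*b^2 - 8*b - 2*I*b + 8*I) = (b - 5*I)/(b - I)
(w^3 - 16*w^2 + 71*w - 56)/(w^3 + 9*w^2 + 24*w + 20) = (w^3 - 16*w^2 + 71*w - 56)/(w^3 + 9*w^2 + 24*w + 20)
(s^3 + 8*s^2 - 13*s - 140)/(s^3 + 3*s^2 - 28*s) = (s + 5)/s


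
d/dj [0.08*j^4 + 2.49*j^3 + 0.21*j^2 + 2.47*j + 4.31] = 0.32*j^3 + 7.47*j^2 + 0.42*j + 2.47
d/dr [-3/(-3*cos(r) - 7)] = 9*sin(r)/(3*cos(r) + 7)^2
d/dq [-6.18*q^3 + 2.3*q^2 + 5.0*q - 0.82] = -18.54*q^2 + 4.6*q + 5.0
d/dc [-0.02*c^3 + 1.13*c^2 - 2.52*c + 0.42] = -0.06*c^2 + 2.26*c - 2.52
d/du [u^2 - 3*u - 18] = 2*u - 3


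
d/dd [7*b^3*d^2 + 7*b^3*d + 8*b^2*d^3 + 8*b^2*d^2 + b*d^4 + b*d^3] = b*(14*b^2*d + 7*b^2 + 24*b*d^2 + 16*b*d + 4*d^3 + 3*d^2)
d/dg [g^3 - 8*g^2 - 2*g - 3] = 3*g^2 - 16*g - 2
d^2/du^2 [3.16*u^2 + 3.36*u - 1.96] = 6.32000000000000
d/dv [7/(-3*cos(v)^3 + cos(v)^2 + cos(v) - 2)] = 7*(-9*cos(v)^2 + 2*cos(v) + 1)*sin(v)/(3*cos(v)^3 - cos(v)^2 - cos(v) + 2)^2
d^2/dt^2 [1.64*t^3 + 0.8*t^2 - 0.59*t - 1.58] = 9.84*t + 1.6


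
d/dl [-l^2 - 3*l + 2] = -2*l - 3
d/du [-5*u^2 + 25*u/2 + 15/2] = 25/2 - 10*u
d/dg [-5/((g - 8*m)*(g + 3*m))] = 5*(2*g - 5*m)/((g - 8*m)^2*(g + 3*m)^2)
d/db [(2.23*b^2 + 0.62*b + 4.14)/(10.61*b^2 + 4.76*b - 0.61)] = (4.0366*b^2 - 90.5714*b - 20.0846)/(112.5721*b^4 + 101.0072*b^3 + 9.7134*b^2 - 5.8072*b + 0.3721)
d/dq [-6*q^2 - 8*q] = -12*q - 8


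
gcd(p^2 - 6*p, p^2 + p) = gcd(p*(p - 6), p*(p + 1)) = p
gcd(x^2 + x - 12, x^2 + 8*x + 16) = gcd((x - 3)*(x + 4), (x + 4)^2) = x + 4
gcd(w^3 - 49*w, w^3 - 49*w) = w^3 - 49*w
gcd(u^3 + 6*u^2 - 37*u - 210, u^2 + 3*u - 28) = u + 7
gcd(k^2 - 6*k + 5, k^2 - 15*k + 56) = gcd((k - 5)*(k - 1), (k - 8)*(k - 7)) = 1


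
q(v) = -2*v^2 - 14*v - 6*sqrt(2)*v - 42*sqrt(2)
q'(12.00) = -70.49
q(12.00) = -617.22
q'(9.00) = -58.49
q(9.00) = -423.76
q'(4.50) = -40.49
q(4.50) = -201.08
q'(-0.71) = -19.65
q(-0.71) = -44.44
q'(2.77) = -33.57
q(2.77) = -137.03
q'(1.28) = -27.61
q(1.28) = -91.45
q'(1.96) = -30.33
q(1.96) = -111.15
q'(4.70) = -41.29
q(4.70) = -209.26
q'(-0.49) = -20.53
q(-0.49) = -48.86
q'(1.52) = -28.57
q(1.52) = -98.20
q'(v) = -4*v - 14 - 6*sqrt(2)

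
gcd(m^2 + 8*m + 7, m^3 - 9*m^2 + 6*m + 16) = m + 1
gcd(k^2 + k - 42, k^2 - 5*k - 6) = k - 6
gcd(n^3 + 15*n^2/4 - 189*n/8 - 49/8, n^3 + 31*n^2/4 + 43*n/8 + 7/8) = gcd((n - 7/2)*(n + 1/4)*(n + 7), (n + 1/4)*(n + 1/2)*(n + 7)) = n^2 + 29*n/4 + 7/4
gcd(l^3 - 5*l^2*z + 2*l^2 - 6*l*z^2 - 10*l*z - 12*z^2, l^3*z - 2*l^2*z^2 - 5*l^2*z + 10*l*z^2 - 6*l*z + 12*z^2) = 1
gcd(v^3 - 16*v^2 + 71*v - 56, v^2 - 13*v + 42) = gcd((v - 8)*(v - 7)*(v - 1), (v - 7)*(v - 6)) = v - 7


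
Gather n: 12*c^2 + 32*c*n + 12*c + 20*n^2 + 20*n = 12*c^2 + 12*c + 20*n^2 + n*(32*c + 20)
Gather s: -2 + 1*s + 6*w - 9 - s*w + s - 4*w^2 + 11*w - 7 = s*(2 - w) - 4*w^2 + 17*w - 18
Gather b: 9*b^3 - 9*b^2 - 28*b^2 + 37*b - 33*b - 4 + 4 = 9*b^3 - 37*b^2 + 4*b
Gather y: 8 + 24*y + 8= 24*y + 16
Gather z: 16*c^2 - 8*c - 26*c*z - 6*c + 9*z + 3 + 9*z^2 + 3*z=16*c^2 - 14*c + 9*z^2 + z*(12 - 26*c) + 3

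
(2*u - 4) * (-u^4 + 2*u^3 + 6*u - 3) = -2*u^5 + 8*u^4 - 8*u^3 + 12*u^2 - 30*u + 12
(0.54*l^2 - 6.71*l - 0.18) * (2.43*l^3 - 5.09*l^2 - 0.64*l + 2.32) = 1.3122*l^5 - 19.0539*l^4 + 33.3709*l^3 + 6.4634*l^2 - 15.452*l - 0.4176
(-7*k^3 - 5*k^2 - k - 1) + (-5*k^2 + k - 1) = -7*k^3 - 10*k^2 - 2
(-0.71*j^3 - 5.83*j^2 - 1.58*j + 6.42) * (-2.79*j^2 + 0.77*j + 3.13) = 1.9809*j^5 + 15.719*j^4 - 2.3032*j^3 - 37.3763*j^2 - 0.00199999999999978*j + 20.0946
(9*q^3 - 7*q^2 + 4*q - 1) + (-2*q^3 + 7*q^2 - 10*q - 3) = 7*q^3 - 6*q - 4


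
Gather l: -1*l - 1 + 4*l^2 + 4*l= 4*l^2 + 3*l - 1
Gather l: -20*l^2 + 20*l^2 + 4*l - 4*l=0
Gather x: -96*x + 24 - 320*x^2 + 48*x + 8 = -320*x^2 - 48*x + 32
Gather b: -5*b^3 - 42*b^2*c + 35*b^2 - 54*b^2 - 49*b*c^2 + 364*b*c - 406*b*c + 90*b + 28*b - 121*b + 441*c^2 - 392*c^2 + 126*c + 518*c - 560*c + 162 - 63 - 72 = -5*b^3 + b^2*(-42*c - 19) + b*(-49*c^2 - 42*c - 3) + 49*c^2 + 84*c + 27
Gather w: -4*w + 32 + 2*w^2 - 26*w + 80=2*w^2 - 30*w + 112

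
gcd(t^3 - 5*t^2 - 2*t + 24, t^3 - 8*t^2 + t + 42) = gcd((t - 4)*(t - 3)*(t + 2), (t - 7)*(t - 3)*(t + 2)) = t^2 - t - 6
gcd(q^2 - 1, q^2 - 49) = 1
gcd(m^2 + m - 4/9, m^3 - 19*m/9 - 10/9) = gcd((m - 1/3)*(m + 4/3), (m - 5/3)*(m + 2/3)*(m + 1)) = 1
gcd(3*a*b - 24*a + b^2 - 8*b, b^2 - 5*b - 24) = b - 8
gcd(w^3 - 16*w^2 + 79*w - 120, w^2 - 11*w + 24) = w^2 - 11*w + 24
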